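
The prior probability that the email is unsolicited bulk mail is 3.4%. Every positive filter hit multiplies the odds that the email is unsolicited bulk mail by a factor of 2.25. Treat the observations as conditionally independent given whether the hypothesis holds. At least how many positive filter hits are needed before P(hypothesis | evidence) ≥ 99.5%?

11

Prior odds = 0.034/0.966 = 17/483.
Likelihood ratio per positive filter hit = 2.25.
Target posterior odds = 0.995/0.005 = 199.
Need (17/483) × 2.25ⁿ ≥ 199, i.e. 2.25ⁿ ≥ 96117/17.
2.25¹⁰ ≈3325.26 falls short of 96117/17 but 2.25¹¹ ≈7481.83 reaches it, so n = 11.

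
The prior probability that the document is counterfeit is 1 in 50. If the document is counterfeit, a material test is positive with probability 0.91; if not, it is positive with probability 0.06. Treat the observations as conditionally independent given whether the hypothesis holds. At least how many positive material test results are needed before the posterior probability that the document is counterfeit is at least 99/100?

Prior odds = 0.02/0.98 = 1/49.
Likelihood ratio of a positive = 0.91/0.06 = 91/6.
Target odds: 0.99 ÷ 0.01 = 99.
Require (91/6)ⁿ ≥ 99 ÷ (1/49) = 4851.
(91/6)³ = 753571/216 falls short of 4851 but (91/6)⁴ = 68574961/1296 reaches it, so n = 4.

4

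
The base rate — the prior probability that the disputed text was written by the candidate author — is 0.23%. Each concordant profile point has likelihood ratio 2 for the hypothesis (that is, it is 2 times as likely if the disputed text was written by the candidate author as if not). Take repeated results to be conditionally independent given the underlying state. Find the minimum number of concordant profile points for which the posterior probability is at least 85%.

Prior odds: 0.0023 ÷ 0.9977 = 23/9977.
Likelihood ratio per concordant profile point = 2.
Target odds: 0.85 ÷ 0.15 = 17/3.
Need (23/9977) × 2ⁿ ≥ 17/3, i.e. 2ⁿ ≥ 169609/69.
2¹¹ = 2048 falls short of 169609/69 but 2¹² = 4096 reaches it, so n = 12.

12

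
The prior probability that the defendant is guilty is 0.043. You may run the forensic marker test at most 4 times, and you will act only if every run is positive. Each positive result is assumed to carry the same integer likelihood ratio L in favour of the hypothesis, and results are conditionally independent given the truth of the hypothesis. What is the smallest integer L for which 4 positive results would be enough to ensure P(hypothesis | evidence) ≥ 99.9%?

Prior odds = 0.043/0.957 = 43/957.
Target odds = 0.999/0.001 = 999.
Need L⁴ ≥ 999 ÷ (43/957) = 956043/43.
12⁴ = 20736 < 956043/43 ≤ 28561 = 13⁴, so L = 13.

13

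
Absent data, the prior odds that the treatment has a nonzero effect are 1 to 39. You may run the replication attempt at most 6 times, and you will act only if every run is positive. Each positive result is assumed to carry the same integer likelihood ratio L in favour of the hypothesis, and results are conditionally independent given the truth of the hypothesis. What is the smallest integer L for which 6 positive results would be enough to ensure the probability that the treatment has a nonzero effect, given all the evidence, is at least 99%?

Prior odds = 1/39.
Target odds = 0.99/0.01 = 99.
Need L⁶ ≥ 99 ÷ (1/39) = 3861.
3⁶ = 729 < 3861 ≤ 4096 = 4⁶, so L = 4.

4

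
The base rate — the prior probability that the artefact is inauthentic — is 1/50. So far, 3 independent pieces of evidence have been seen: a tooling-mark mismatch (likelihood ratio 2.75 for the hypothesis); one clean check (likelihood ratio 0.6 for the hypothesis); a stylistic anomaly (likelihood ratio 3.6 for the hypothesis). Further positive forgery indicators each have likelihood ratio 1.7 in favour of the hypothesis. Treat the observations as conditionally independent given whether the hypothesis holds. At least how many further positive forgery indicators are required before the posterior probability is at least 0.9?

9

Prior odds = 0.02/0.98 = 1/49.
Combined Bayes factor of the evidence already in hand = 2.75 × 0.6 × 3.6 = 5.94.
Odds after that evidence = (1/49) × 5.94 = 297/2450.
Target odds = 0.9/0.1 = 9.
Need 1.7ⁿ ≥ 9 ÷ (297/2450) = 2450/33.
1.7⁸ ≈69.7576 falls short of 2450/33 but 1.7⁹ ≈118.588 reaches it, so n = 9.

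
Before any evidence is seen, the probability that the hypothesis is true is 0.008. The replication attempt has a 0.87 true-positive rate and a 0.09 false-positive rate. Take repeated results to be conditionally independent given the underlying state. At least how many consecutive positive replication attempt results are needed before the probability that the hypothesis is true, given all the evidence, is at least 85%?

3

Prior odds: 0.008 ÷ 0.992 = 1/124.
Likelihood ratio of a positive result = 0.87/0.09 = 29/3.
Target odds: 0.85 ÷ 0.15 = 17/3.
Need (1/124) × (29/3)ⁿ ≥ 17/3, i.e. (29/3)ⁿ ≥ 2108/3.
(29/3)² = 841/9 falls short of 2108/3 but (29/3)³ = 24389/27 reaches it, so n = 3.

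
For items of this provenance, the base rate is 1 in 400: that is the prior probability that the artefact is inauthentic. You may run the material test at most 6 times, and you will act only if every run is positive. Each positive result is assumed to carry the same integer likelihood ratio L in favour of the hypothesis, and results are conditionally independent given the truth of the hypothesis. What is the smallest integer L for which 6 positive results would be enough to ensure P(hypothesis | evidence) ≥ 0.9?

4

Prior odds = 0.0025/0.9975 = 1/399.
Target odds = 0.9/0.1 = 9.
Need L⁶ ≥ 9 ÷ (1/399) = 3591.
3⁶ = 729 < 3591 ≤ 4096 = 4⁶, so L = 4.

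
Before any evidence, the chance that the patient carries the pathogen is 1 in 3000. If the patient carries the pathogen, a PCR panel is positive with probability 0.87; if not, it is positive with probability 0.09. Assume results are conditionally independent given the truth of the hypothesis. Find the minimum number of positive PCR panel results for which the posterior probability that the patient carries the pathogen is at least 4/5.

Prior odds: (1/3000) ÷ (2999/3000) = 1/2999.
Likelihood ratio of a positive = 0.87/0.09 = 29/3.
Target odds: 0.8 ÷ 0.2 = 4.
Require (29/3)ⁿ ≥ 4 ÷ (1/2999) = 11996.
(29/3)⁴ = 707281/81 falls short of 11996 but (29/3)⁵ = 20511149/243 reaches it, so n = 5.

5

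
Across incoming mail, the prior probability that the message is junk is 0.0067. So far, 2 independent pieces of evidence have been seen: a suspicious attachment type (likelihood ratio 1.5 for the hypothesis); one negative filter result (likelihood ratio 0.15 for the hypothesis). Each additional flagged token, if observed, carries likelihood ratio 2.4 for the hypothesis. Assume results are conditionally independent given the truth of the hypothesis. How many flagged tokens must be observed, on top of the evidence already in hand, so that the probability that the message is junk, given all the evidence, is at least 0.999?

16

Prior odds = 0.0067/0.9933 = 67/9933.
Combined Bayes factor of the evidence already in hand = 1.5 × 0.15 = 0.225.
Odds after that evidence = (67/9933) × 0.225 = 201/132440.
Target odds = 0.999/0.001 = 999.
Need 2.4ⁿ ≥ 999 ÷ (201/132440) = 44102520/67.
2.4¹⁵ ≈504857 falls short of 44102520/67 but 2.4¹⁶ ≈1.21166e+06 reaches it, so n = 16.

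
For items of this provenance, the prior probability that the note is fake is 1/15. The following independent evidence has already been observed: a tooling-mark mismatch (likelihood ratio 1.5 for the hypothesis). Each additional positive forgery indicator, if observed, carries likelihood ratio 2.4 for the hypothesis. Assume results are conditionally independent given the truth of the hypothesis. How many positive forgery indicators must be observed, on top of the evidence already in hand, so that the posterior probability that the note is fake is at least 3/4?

4

Prior odds = (1/15)/(14/15) = 1/14.
Bayes factor of the evidence already in hand = 1.5.
Odds after that evidence = (1/14) × 1.5 = 3/28.
Target odds = 0.75/0.25 = 3.
Need 2.4ⁿ ≥ 3 ÷ (3/28) = 28.
2.4³ = 13.824 falls short of 28 but 2.4⁴ = 33.1776 reaches it, so n = 4.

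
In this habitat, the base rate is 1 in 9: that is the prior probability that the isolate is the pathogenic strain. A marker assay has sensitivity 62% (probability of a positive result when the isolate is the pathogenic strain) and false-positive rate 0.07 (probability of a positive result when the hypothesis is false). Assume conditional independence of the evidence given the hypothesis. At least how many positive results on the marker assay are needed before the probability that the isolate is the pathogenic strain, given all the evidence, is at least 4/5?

Prior odds: (1/9) ÷ (8/9) = 0.125.
Likelihood ratio of a positive result = 0.62/0.07 = 62/7.
Target odds: 0.8 ÷ 0.2 = 4.
Require (62/7)ⁿ ≥ 4 ÷ 0.125 = 32.
(62/7)¹ = 62/7 falls short of 32 but (62/7)² = 3844/49 reaches it, so n = 2.

2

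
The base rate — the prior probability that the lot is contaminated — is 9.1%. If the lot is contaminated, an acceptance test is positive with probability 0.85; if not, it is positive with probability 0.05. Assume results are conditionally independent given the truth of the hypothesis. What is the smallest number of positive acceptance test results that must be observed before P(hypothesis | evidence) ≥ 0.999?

4

Prior odds = 0.091/0.909 = 91/909.
Likelihood ratio of a positive = 0.85/0.05 = 17.
Target posterior odds = 0.999/0.001 = 999.
Require 17ⁿ ≥ 999 ÷ (91/909) = 908091/91.
17³ = 4913 falls short of 908091/91 but 17⁴ = 83521 reaches it, so n = 4.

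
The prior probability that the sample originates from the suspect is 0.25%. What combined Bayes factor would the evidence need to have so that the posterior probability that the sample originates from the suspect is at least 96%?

9576

Prior odds = 0.0025/0.9975 = 1/399.
Target odds = 0.96/0.04 = 24.
Required Bayes factor = 24 ÷ (1/399) = 9576.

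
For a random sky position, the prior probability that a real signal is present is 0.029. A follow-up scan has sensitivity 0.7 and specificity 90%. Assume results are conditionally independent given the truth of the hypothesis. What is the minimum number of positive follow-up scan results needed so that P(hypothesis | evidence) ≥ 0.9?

Prior odds: 0.029 ÷ 0.971 = 29/971.
False-positive rate = 1 − 0.9 = 0.1; likelihood ratio of a positive = 0.7/0.1 = 7.
Target odds: 0.9 ÷ 0.1 = 9.
Need (29/971) × 7ⁿ ≥ 9, i.e. 7ⁿ ≥ 8739/29.
7² = 49 falls short of 8739/29 but 7³ = 343 reaches it, so n = 3.

3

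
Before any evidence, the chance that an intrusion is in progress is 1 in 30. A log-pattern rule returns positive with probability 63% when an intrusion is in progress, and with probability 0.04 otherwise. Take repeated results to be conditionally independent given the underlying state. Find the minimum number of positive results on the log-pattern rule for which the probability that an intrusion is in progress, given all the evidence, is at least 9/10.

3

Prior odds: (1/30) ÷ (29/30) = 1/29.
Likelihood ratio of a positive result = 0.63/0.04 = 15.75.
Target odds: 0.9 ÷ 0.1 = 9.
Need (1/29) × 15.75ⁿ ≥ 9, i.e. 15.75ⁿ ≥ 261.
15.75² = 248.0625 falls short of 261 but 15.75³ = 3906.984375 reaches it, so n = 3.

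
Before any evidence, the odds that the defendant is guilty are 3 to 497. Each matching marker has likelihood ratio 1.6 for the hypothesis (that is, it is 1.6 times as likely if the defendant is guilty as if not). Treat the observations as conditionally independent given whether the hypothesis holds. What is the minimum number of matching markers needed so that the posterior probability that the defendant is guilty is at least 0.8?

14

Prior odds = 3/497.
Likelihood ratio per matching marker = 1.6.
Target odds: 0.8 ÷ 0.2 = 4.
Require 1.6ⁿ ≥ 4 ÷ (3/497) = 1988/3.
1.6¹³ ≈450.36 falls short of 1988/3 but 1.6¹⁴ ≈720.576 reaches it, so n = 14.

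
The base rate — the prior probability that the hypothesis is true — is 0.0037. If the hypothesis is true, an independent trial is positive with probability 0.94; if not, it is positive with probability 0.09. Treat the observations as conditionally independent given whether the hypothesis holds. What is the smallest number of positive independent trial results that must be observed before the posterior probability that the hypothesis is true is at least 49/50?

5

Prior odds = 0.0037/0.9963 = 37/9963.
Likelihood ratio of a positive = 0.94/0.09 = 94/9.
Target odds: 0.98 ÷ 0.02 = 49.
Need (37/9963) × (94/9)ⁿ ≥ 49, i.e. (94/9)ⁿ ≥ 488187/37.
(94/9)⁴ = 78074896/6561 falls short of 488187/37 but (94/9)⁵ ≈124287 reaches it, so n = 5.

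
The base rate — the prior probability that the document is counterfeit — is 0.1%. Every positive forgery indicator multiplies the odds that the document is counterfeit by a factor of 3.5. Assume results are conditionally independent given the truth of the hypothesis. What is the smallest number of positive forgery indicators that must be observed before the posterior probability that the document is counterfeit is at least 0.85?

Prior odds = 0.001/0.999 = 1/999.
Likelihood ratio per positive forgery indicator = 3.5.
Target odds: 0.85 ÷ 0.15 = 17/3.
Need (1/999) × 3.5ⁿ ≥ 17/3, i.e. 3.5ⁿ ≥ 5661.
3.5⁶ = 1838.265625 falls short of 5661 but 3.5⁷ = 823543/128 reaches it, so n = 7.

7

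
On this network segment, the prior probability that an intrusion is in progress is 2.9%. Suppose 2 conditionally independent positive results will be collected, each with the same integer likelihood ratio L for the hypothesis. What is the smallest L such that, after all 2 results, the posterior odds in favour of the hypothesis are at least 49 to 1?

Prior odds = 0.029/0.971 = 29/971.
Target odds = 49.
Need L² ≥ 49 ÷ (29/971) = 47579/29.
40² = 1600 < 47579/29 ≤ 1681 = 41², so L = 41.

41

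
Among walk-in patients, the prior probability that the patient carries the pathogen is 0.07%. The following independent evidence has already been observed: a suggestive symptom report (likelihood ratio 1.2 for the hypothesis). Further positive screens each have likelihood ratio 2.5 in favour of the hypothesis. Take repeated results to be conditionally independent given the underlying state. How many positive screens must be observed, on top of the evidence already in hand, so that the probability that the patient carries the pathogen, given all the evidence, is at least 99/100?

13

Prior odds = 0.0007/0.9993 = 7/9993.
Bayes factor of the evidence already in hand = 1.2.
Odds after that evidence = (7/9993) × 1.2 = 14/16655.
Target odds = 0.99/0.01 = 99.
Need 2.5ⁿ ≥ 99 ÷ (14/16655) = 1648845/14.
2.5¹² = 244140625/4096 falls short of 1648845/14 but 2.5¹³ ≈149012 reaches it, so n = 13.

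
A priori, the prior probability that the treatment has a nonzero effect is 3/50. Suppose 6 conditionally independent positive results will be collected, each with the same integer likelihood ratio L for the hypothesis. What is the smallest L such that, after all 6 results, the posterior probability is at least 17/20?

Prior odds = 0.06/0.94 = 3/47.
Target odds = 0.85/0.15 = 17/3.
Need L⁶ ≥ 17/3 ÷ (3/47) = 799/9.
2⁶ = 64 < 799/9 ≤ 729 = 3⁶, so L = 3.

3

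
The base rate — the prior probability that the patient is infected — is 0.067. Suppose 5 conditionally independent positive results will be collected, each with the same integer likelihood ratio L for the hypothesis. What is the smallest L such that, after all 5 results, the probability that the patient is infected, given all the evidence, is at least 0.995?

Prior odds = 0.067/0.933 = 67/933.
Target odds = 0.995/0.005 = 199.
Need L⁵ ≥ 199 ÷ (67/933) = 185667/67.
4⁵ = 1024 < 185667/67 ≤ 3125 = 5⁵, so L = 5.

5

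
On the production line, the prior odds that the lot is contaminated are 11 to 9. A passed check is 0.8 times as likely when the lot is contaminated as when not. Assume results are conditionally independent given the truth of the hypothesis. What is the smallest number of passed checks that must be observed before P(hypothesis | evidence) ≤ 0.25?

6

Prior odds = 11/9.
Likelihood ratio per passed check = 0.8.
Target posterior odds = 0.25/0.75 = 1/3.
Require 0.8ⁿ ≤ 1/3 ÷ (11/9) = 3/11.
0.8⁵ = 0.32768 is still above 3/11 but 0.8⁶ = 4096/15625 is at or below it, so n = 6.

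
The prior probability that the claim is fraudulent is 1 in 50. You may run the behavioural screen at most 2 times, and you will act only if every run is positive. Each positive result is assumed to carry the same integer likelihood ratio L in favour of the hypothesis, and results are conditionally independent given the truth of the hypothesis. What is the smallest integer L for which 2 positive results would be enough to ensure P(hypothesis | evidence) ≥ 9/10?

21

Prior odds = 0.02/0.98 = 1/49.
Target odds = 0.9/0.1 = 9.
Need L² ≥ 9 ÷ (1/49) = 441.
20² = 400 < 441 ≤ 441 = 21², so L = 21.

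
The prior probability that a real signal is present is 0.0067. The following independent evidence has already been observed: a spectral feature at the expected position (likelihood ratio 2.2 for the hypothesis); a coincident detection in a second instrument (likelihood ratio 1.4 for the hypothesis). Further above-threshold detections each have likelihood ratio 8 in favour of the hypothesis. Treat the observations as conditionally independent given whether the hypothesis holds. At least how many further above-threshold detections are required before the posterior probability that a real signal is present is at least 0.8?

Prior odds = 0.0067/0.9933 = 67/9933.
Combined Bayes factor of the evidence already in hand = 2.2 × 1.4 = 3.08.
Odds after that evidence = (67/9933) × 3.08 = 67/3225.
Target odds = 0.8/0.2 = 4.
Need 8ⁿ ≥ 4 ÷ (67/3225) = 12900/67.
8² = 64 falls short of 12900/67 but 8³ = 512 reaches it, so n = 3.

3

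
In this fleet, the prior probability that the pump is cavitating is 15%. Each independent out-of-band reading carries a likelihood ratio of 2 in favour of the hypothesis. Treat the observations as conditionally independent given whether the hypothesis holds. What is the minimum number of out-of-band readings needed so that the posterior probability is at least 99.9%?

Prior odds = 0.15/0.85 = 3/17.
Likelihood ratio per out-of-band reading = 2.
Target odds: 0.999 ÷ 0.001 = 999.
Need (3/17) × 2ⁿ ≥ 999, i.e. 2ⁿ ≥ 5661.
2¹² = 4096 falls short of 5661 but 2¹³ = 8192 reaches it, so n = 13.

13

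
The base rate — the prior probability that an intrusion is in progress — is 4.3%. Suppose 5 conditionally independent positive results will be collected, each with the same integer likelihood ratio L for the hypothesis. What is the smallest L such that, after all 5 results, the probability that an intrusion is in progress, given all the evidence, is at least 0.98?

5

Prior odds = 0.043/0.957 = 43/957.
Target odds = 0.98/0.02 = 49.
Need L⁵ ≥ 49 ÷ (43/957) = 46893/43.
4⁵ = 1024 < 46893/43 ≤ 3125 = 5⁵, so L = 5.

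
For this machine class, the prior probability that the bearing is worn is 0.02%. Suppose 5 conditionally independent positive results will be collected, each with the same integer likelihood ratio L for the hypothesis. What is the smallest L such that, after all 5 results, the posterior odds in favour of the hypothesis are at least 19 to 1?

10

Prior odds = 0.0002/0.9998 = 1/4999.
Target odds = 19.
Need L⁵ ≥ 19 ÷ (1/4999) = 94981.
9⁵ = 59049 < 94981 ≤ 100000 = 10⁵, so L = 10.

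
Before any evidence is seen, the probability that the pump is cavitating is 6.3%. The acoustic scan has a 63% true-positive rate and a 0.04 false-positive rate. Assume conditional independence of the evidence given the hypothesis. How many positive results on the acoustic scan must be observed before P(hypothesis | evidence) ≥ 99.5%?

3

Prior odds = 0.063/0.937 = 63/937.
Likelihood ratio of a positive result = 0.63/0.04 = 15.75.
Target posterior odds = 0.995/0.005 = 199.
Require 15.75ⁿ ≥ 199 ÷ (63/937) = 186463/63.
15.75² = 248.0625 falls short of 186463/63 but 15.75³ = 3906.984375 reaches it, so n = 3.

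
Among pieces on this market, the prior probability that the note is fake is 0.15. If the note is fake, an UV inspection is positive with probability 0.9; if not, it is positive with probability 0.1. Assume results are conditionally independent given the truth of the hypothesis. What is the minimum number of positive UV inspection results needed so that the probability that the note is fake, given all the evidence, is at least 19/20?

Prior odds = 0.15/0.85 = 3/17.
Likelihood ratio of a positive = 0.9/0.1 = 9.
Target posterior odds = 0.95/0.05 = 19.
Require 9ⁿ ≥ 19 ÷ (3/17) = 323/3.
9² = 81 falls short of 323/3 but 9³ = 729 reaches it, so n = 3.

3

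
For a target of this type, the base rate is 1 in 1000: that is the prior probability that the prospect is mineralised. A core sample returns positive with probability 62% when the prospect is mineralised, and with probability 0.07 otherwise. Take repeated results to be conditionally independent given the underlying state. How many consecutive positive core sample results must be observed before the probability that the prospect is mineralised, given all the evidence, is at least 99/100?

6

Prior odds: 0.001 ÷ 0.999 = 1/999.
Likelihood ratio of a positive result = 0.62/0.07 = 62/7.
Target posterior odds = 0.99/0.01 = 99.
Need (1/999) × (62/7)ⁿ ≥ 99, i.e. (62/7)ⁿ ≥ 98901.
(62/7)⁵ = 916132832/16807 falls short of 98901 but (62/7)⁶ ≈482794 reaches it, so n = 6.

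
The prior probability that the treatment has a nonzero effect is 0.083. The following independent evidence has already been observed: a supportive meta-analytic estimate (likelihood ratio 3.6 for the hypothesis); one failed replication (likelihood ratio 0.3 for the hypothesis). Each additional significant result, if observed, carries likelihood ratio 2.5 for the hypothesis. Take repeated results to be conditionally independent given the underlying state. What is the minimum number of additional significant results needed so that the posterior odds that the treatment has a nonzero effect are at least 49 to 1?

7

Prior odds = 0.083/0.917 = 83/917.
Combined Bayes factor of the evidence already in hand = 3.6 × 0.3 = 1.08.
Odds after that evidence = (83/917) × 1.08 = 2241/22925.
Target odds = 49.
Need 2.5ⁿ ≥ 49 ÷ (2241/22925) = 1123325/2241.
2.5⁶ = 244.140625 falls short of 1123325/2241 but 2.5⁷ = 610.3515625 reaches it, so n = 7.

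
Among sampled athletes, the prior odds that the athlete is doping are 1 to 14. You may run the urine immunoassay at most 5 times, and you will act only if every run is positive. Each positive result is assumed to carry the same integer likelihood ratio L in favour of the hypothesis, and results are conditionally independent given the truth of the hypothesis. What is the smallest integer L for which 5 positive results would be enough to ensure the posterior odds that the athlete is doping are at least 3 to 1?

3

Prior odds = 1/14.
Target odds = 3.
Need L⁵ ≥ 3 ÷ (1/14) = 42.
2⁵ = 32 < 42 ≤ 243 = 3⁵, so L = 3.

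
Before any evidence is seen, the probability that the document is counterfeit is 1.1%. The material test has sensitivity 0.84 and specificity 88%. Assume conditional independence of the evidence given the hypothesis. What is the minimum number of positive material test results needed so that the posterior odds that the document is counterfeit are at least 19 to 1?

Prior odds: 0.011 ÷ 0.989 = 11/989.
False-positive rate = 1 − 0.88 = 0.12; likelihood ratio of a positive = 0.84/0.12 = 7.
Target odds = 19.
Require 7ⁿ ≥ 19 ÷ (11/989) = 18791/11.
7³ = 343 falls short of 18791/11 but 7⁴ = 2401 reaches it, so n = 4.

4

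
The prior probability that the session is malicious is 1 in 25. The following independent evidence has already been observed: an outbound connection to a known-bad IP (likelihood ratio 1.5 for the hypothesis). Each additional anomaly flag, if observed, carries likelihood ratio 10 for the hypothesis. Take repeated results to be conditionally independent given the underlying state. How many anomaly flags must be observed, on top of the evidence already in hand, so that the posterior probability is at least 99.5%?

Prior odds = 0.04/0.96 = 1/24.
Bayes factor of the evidence already in hand = 1.5.
Odds after that evidence = (1/24) × 1.5 = 0.0625.
Target odds = 0.995/0.005 = 199.
Need 10ⁿ ≥ 199 ÷ 0.0625 = 3184.
10³ = 1000 falls short of 3184 but 10⁴ = 10000 reaches it, so n = 4.

4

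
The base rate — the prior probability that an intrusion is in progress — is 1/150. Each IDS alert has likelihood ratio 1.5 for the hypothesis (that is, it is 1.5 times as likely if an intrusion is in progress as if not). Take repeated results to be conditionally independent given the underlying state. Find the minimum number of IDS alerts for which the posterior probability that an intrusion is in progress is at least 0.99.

Prior odds = (1/150)/(149/150) = 1/149.
Likelihood ratio per IDS alert = 1.5.
Target posterior odds = 0.99/0.01 = 99.
Need (1/149) × 1.5ⁿ ≥ 99, i.e. 1.5ⁿ ≥ 14751.
1.5²³ ≈11222.7 falls short of 14751 but 1.5²⁴ ≈16834.1 reaches it, so n = 24.

24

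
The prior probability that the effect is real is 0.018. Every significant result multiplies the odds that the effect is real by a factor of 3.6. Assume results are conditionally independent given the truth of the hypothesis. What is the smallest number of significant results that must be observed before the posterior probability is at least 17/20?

5

Prior odds = 0.018/0.982 = 9/491.
Likelihood ratio per significant result = 3.6.
Target odds: 0.85 ÷ 0.15 = 17/3.
Need (9/491) × 3.6ⁿ ≥ 17/3, i.e. 3.6ⁿ ≥ 8347/27.
3.6⁴ = 167.9616 falls short of 8347/27 but 3.6⁵ = 604.66176 reaches it, so n = 5.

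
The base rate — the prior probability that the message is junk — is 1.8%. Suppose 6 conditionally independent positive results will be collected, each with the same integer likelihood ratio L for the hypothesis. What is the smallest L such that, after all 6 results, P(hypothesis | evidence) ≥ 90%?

3

Prior odds = 0.018/0.982 = 9/491.
Target odds = 0.9/0.1 = 9.
Need L⁶ ≥ 9 ÷ (9/491) = 491.
2⁶ = 64 < 491 ≤ 729 = 3⁶, so L = 3.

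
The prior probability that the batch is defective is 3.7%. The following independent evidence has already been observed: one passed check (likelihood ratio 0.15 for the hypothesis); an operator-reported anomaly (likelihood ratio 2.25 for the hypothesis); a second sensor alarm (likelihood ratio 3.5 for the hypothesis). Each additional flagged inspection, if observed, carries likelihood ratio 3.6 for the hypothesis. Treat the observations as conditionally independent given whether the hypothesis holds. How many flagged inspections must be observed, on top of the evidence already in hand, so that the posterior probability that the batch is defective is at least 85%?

Prior odds = 0.037/0.963 = 37/963.
Combined Bayes factor of the evidence already in hand = 0.15 × 2.25 × 3.5 = 1.18125.
Odds after that evidence = (37/963) × 1.18125 = 777/17120.
Target odds = 0.85/0.15 = 17/3.
Need 3.6ⁿ ≥ 17/3 ÷ (777/17120) = 291040/2331.
3.6³ = 46.656 falls short of 291040/2331 but 3.6⁴ = 167.9616 reaches it, so n = 4.

4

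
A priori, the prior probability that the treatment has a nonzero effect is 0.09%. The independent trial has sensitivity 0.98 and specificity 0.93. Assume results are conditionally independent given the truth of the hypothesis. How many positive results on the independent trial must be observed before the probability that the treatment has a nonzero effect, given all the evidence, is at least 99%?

5

Prior odds: 0.0009 ÷ 0.9991 = 9/9991.
False-positive rate = 1 − 0.93 = 0.07; likelihood ratio of a positive = 0.98/0.07 = 14.
Target posterior odds = 0.99/0.01 = 99.
Require 14ⁿ ≥ 99 ÷ (9/9991) = 109901.
14⁴ = 38416 falls short of 109901 but 14⁵ = 537824 reaches it, so n = 5.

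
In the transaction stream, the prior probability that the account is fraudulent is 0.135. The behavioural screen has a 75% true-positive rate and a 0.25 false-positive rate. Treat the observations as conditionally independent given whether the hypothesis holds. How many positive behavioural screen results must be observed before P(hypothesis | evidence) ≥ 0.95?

Prior odds = 0.135/0.865 = 27/173.
Likelihood ratio of a positive result = 0.75/0.25 = 3.
Target posterior odds = 0.95/0.05 = 19.
Need (27/173) × 3ⁿ ≥ 19, i.e. 3ⁿ ≥ 3287/27.
3⁴ = 81 falls short of 3287/27 but 3⁵ = 243 reaches it, so n = 5.

5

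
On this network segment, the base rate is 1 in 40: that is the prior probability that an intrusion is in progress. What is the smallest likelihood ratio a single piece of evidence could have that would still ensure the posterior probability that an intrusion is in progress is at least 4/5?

156

Prior odds = 0.025/0.975 = 1/39.
Target odds = 0.8/0.2 = 4.
Required Bayes factor = 4 ÷ (1/39) = 156.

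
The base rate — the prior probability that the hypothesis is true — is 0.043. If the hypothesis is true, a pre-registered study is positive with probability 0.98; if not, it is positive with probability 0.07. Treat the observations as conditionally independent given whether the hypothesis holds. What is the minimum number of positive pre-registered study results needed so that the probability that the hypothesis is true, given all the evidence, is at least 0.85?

2

Prior odds = 0.043/0.957 = 43/957.
Likelihood ratio of a positive = 0.98/0.07 = 14.
Target odds: 0.85 ÷ 0.15 = 17/3.
Require 14ⁿ ≥ 17/3 ÷ (43/957) = 5423/43.
14¹ = 14 falls short of 5423/43 but 14² = 196 reaches it, so n = 2.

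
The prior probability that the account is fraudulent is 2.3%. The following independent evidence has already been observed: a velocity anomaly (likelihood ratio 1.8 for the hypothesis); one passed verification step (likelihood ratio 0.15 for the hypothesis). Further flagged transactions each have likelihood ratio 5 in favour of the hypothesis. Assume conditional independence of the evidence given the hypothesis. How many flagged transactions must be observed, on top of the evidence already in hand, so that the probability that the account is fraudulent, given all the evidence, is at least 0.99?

6

Prior odds = 0.023/0.977 = 23/977.
Combined Bayes factor of the evidence already in hand = 1.8 × 0.15 = 0.27.
Odds after that evidence = (23/977) × 0.27 = 621/97700.
Target odds = 0.99/0.01 = 99.
Need 5ⁿ ≥ 99 ÷ (621/97700) = 1074700/69.
5⁵ = 3125 falls short of 1074700/69 but 5⁶ = 15625 reaches it, so n = 6.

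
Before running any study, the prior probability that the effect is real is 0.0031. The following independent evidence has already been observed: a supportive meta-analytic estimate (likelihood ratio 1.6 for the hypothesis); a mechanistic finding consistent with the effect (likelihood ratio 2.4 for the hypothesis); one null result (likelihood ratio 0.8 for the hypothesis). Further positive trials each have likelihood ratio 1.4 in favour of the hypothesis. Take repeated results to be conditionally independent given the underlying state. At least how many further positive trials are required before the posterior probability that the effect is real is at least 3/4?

Prior odds = 0.0031/0.9969 = 31/9969.
Combined Bayes factor of the evidence already in hand = 1.6 × 2.4 × 0.8 = 3.072.
Odds after that evidence = (31/9969) × 3.072 = 3968/415375.
Target odds = 0.75/0.25 = 3.
Need 1.4ⁿ ≥ 3 ÷ (3968/415375) = 1246125/3968.
1.4¹⁷ ≈304.913 falls short of 1246125/3968 but 1.4¹⁸ ≈426.879 reaches it, so n = 18.

18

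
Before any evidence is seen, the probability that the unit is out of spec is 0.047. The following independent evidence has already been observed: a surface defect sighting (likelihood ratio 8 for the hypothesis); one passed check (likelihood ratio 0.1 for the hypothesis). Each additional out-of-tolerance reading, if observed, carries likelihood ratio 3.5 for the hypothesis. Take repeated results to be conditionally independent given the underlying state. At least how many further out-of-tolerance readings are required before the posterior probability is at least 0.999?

9

Prior odds = 0.047/0.953 = 47/953.
Combined Bayes factor of the evidence already in hand = 8 × 0.1 = 0.8.
Odds after that evidence = (47/953) × 0.8 = 188/4765.
Target odds = 0.999/0.001 = 999.
Need 3.5ⁿ ≥ 999 ÷ (188/4765) = 4760235/188.
3.5⁸ = 5764801/256 falls short of 4760235/188 but 3.5⁹ = 40353607/512 reaches it, so n = 9.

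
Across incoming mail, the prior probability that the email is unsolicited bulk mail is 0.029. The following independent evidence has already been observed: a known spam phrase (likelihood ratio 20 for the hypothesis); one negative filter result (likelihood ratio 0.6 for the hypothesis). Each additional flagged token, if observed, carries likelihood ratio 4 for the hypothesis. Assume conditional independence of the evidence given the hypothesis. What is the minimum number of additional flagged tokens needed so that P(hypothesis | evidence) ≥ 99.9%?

6

Prior odds = 0.029/0.971 = 29/971.
Combined Bayes factor of the evidence already in hand = 20 × 0.6 = 12.
Odds after that evidence = (29/971) × 12 = 348/971.
Target odds = 0.999/0.001 = 999.
Need 4ⁿ ≥ 999 ÷ (348/971) = 323343/116.
4⁵ = 1024 falls short of 323343/116 but 4⁶ = 4096 reaches it, so n = 6.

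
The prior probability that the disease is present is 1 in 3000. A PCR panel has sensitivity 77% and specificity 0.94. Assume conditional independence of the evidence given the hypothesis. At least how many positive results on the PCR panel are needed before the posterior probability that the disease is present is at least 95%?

5

Prior odds = (1/3000)/(2999/3000) = 1/2999.
False-positive rate = 1 − 0.94 = 0.06; likelihood ratio of a positive = 0.77/0.06 = 77/6.
Target posterior odds = 0.95/0.05 = 19.
Need (1/2999) × (77/6)ⁿ ≥ 19, i.e. (77/6)ⁿ ≥ 56981.
(77/6)⁴ = 35153041/1296 falls short of 56981 but (77/6)⁵ ≈348095 reaches it, so n = 5.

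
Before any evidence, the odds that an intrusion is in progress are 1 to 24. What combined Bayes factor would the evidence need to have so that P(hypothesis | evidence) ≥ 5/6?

Prior odds = 1/24.
Target odds = (5/6)/(1/6) = 5.
Required Bayes factor = 5 ÷ (1/24) = 120.

120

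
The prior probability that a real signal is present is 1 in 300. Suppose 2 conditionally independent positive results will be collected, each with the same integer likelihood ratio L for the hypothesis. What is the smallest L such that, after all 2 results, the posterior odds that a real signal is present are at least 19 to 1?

Prior odds = (1/300)/(299/300) = 1/299.
Target odds = 19.
Need L² ≥ 19 ÷ (1/299) = 5681.
75² = 5625 < 5681 ≤ 5776 = 76², so L = 76.

76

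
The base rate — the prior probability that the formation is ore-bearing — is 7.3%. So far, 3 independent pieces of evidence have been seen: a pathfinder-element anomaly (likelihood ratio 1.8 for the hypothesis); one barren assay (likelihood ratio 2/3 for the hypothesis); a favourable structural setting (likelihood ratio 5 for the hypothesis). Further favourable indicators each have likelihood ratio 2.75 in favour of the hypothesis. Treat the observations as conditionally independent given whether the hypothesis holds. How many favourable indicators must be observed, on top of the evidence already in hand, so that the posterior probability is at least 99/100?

6

Prior odds = 0.073/0.927 = 73/927.
Combined Bayes factor of the evidence already in hand = 1.8 × (2/3) × 5 = 6.
Odds after that evidence = (73/927) × 6 = 146/309.
Target odds = 0.99/0.01 = 99.
Need 2.75ⁿ ≥ 99 ÷ (146/309) = 30591/146.
2.75⁵ = 161051/1024 falls short of 30591/146 but 2.75⁶ = 1771561/4096 reaches it, so n = 6.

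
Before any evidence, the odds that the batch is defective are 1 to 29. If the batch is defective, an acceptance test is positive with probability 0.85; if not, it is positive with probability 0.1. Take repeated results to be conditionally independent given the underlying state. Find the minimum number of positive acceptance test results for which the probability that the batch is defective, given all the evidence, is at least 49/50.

Prior odds = 1/29.
Likelihood ratio of a positive = 0.85/0.1 = 8.5.
Target posterior odds = 0.98/0.02 = 49.
Require 8.5ⁿ ≥ 49 ÷ (1/29) = 1421.
8.5³ = 614.125 falls short of 1421 but 8.5⁴ = 5220.0625 reaches it, so n = 4.

4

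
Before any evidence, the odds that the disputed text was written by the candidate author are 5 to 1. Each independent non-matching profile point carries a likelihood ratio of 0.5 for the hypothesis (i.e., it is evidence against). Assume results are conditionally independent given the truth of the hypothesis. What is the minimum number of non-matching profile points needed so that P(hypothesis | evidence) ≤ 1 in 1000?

Prior odds = 5.
Likelihood ratio per non-matching profile point = 0.5.
Target odds: 0.001 ÷ 0.999 = 1/999.
Need 5 × 0.5ⁿ ≤ 1/999, i.e. 0.5ⁿ ≤ 1/4995.
0.5¹² = 1/4096 is still above 1/4995 but 0.5¹³ = 1/8192 is at or below it, so n = 13.

13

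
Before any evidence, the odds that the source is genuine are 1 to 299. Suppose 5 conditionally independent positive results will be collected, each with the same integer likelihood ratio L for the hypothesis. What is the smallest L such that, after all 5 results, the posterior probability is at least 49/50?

Prior odds = 1/299.
Target odds = 0.98/0.02 = 49.
Need L⁵ ≥ 49 ÷ (1/299) = 14651.
6⁵ = 7776 < 14651 ≤ 16807 = 7⁵, so L = 7.

7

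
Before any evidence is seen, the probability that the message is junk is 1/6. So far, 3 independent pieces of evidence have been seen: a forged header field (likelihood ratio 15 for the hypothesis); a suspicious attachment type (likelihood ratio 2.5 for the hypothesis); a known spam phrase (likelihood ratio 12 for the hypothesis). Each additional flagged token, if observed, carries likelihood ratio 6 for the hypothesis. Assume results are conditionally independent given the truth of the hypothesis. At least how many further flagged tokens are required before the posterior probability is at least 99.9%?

2

Prior odds = (1/6)/(5/6) = 0.2.
Combined Bayes factor of the evidence already in hand = 15 × 2.5 × 12 = 450.
Odds after that evidence = 0.2 × 450 = 90.
Target odds = 0.999/0.001 = 999.
Need 6ⁿ ≥ 999 ÷ 90 = 11.1.
6¹ = 6 falls short of 11.1 but 6² = 36 reaches it, so n = 2.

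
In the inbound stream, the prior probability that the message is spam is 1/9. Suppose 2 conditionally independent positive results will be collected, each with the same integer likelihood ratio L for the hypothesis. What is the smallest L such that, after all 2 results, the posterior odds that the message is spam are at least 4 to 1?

6

Prior odds = (1/9)/(8/9) = 0.125.
Target odds = 4.
Need L² ≥ 4 ÷ 0.125 = 32.
5² = 25 < 32 ≤ 36 = 6², so L = 6.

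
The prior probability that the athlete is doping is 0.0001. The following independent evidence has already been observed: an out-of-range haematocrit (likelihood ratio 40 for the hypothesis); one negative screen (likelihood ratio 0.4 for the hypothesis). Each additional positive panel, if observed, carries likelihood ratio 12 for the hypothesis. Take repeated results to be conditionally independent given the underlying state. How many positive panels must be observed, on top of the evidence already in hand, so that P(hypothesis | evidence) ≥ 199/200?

Prior odds = 0.0001/0.9999 = 1/9999.
Combined Bayes factor of the evidence already in hand = 40 × 0.4 = 16.
Odds after that evidence = (1/9999) × 16 = 16/9999.
Target odds = 0.995/0.005 = 199.
Need 12ⁿ ≥ 199 ÷ (16/9999) = 124362.5625.
12⁴ = 20736 falls short of 124362.5625 but 12⁵ = 248832 reaches it, so n = 5.

5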